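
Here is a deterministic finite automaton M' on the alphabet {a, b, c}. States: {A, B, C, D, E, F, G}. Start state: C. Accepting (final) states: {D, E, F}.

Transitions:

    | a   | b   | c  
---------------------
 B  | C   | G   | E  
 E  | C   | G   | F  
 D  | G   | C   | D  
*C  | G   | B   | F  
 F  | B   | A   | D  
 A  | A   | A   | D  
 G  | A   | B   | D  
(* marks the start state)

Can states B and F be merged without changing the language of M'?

Every state is reachable, so we keep all 7.
Start with accepting vs non-accepting: {D,E,F} | {A,B,C,G}.
Stable partition: {D,E,F} | {A,B,C,G} — 2 equivalence classes.
B and F end up in different blocks, so they are distinguishable. For instance, the string 'ε' is accepted from only F.

No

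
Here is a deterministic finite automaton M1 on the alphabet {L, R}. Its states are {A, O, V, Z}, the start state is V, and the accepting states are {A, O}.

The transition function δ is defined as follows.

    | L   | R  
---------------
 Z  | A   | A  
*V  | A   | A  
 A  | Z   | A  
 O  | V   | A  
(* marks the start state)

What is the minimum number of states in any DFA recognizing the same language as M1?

2

Reachable states from the start: {A,V,Z}. Unreachable: {O} — drop them.
Initial partition by acceptance: {A} | {V,Z}.
Stable partition: {A} | {V,Z} — 2 equivalence classes.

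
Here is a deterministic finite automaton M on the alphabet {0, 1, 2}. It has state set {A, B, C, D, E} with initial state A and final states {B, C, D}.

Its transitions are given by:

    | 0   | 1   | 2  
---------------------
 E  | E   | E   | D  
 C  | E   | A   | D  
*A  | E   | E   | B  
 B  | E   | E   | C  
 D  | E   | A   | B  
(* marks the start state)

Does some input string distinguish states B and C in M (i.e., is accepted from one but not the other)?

Start with accepting vs non-accepting: {B,C,D} | {A,E}.
Stable partition: {B,C,D} | {A,E} — 2 equivalence classes.
B and C lie in the same block of the stable partition, so they are equivalent — no string distinguishes them.

No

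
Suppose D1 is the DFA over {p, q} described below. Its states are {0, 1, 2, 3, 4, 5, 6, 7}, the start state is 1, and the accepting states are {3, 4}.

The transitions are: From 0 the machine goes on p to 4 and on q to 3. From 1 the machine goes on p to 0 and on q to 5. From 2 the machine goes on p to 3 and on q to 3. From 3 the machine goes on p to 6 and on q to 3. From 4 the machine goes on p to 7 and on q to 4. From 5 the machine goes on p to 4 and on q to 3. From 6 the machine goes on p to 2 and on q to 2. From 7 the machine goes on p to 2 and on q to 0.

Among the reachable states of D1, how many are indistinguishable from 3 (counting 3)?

2

Initial partition by acceptance: {3,4} | {0,1,2,5,6,7}.
Refine {0,1,2,5,6,7} on symbol p: members go to different blocks, giving {0,2,5} and {1,6,7}.
No further refinement is possible. Final partition (3 blocks): {3,4} | {0,2,5} | {1,6,7}.
The equivalence class containing 3 is {3,4}, of size 2.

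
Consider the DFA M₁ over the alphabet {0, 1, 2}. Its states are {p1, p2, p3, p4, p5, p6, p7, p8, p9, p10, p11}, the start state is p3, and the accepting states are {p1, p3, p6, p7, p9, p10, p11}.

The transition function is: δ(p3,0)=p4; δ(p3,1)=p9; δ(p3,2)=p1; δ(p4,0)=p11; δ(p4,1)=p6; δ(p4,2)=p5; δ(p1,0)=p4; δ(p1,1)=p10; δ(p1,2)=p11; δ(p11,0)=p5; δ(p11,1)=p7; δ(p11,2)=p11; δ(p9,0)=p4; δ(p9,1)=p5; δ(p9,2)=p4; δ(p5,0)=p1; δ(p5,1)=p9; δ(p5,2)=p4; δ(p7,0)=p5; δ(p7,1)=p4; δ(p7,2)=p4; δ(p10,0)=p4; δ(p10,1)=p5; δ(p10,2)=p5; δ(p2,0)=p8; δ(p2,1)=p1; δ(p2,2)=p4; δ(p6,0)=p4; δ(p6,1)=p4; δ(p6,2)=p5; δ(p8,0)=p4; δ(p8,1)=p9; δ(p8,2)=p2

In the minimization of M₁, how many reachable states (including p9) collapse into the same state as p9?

First remove the unreachable states {p2,p8}; 9 states remain.
Initial partition by acceptance: {p1,p3,p6,p7,p9,p10,p11} | {p4,p5}.
Split {p1,p3,p6,p7,p9,p10,p11} by δ(·,1) → {p6,p7,p9,p10} and {p1,p3,p11}.
No further refinement is possible. Final partition (3 blocks): {p6,p7,p9,p10} | {p4,p5} | {p1,p3,p11}.
State p9 belongs to the block {p6,p7,p9,p10}, which has 4 states.

4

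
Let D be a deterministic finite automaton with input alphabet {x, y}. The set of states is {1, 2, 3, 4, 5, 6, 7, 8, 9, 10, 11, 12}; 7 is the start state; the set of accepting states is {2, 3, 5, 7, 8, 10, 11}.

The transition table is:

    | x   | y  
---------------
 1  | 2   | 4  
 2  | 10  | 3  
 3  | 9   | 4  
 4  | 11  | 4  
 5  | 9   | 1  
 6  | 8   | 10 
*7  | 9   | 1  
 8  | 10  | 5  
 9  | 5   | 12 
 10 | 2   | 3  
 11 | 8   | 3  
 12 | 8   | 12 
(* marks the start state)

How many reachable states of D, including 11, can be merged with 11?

Reachable states from the start: {1,2,3,4,5,7,8,9,10,11,12}. Unreachable: {6} — drop them.
Initial partition by acceptance: {2,3,5,7,8,10,11} | {1,4,9,12}.
On input x, block {2,3,5,7,8,10,11} splits into {2,8,10,11} and {3,5,7}.
Refine {1,4,9,12} on symbol x: members go to different blocks, giving {1,4,12} and {9}.
The partition is now stable with 4 blocks: {2,8,10,11} | {1,4,12} | {3,5,7} | {9}.
State 11 belongs to the block {2,8,10,11}, which has 4 states.

4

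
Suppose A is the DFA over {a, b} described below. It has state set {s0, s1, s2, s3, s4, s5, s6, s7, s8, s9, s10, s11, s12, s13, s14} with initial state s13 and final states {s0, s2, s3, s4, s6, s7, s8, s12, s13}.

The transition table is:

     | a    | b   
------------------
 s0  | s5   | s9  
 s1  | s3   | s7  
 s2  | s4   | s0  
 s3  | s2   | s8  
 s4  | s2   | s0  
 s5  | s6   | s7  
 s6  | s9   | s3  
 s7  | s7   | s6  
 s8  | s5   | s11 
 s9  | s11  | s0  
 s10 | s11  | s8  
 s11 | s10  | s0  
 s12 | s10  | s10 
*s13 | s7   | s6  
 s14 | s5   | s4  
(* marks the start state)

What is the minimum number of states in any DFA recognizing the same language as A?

6

Reachable states from the start: {s0,s2,s3,s4,s5,s6,s7,s8,s9,s10,s11,s13}. Unreachable: {s1,s12,s14} — drop them.
P0 = {s0,s2,s3,s4,s6,s7,s8,s13} | {s5,s9,s10,s11}.
Refine {s0,s2,s3,s4,s6,s7,s8,s13} on symbol a: members go to different blocks, giving {s2,s3,s4,s7,s13} and {s0,s6,s8}.
Split {s5,s9,s10,s11} by δ(·,a) → {s9,s10,s11} and {s5}.
Refine {s0,s6,s8} on symbol a: members go to different blocks, giving {s0,s8} and {s6}.
Refine {s2,s3,s4,s7,s13} on symbol b: members go to different blocks, giving {s2,s3,s4} and {s7,s13}.
No further refinement is possible. Final partition (6 blocks): {s2,s3,s4} | {s9,s10,s11} | {s0,s8} | {s5} | {s6} | {s7,s13}.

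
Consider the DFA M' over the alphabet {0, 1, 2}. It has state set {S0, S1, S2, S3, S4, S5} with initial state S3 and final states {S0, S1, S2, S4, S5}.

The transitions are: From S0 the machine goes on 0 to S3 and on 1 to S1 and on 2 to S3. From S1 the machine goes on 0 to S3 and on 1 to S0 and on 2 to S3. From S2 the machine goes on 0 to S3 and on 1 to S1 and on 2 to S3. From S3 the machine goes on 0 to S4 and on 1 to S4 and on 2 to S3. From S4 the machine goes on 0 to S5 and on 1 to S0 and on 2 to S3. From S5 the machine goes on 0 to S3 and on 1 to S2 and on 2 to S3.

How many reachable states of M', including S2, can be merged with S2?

4

All states are reachable from the start state.
Initial partition by acceptance: {S0,S1,S2,S4,S5} | {S3}.
Refine {S0,S1,S2,S4,S5} on symbol 0: members go to different blocks, giving {S0,S1,S2,S5} and {S4}.
No further refinement is possible. Final partition (3 blocks): {S0,S1,S2,S5} | {S3} | {S4}.
State S2 belongs to the block {S0,S1,S2,S5}, which has 4 states.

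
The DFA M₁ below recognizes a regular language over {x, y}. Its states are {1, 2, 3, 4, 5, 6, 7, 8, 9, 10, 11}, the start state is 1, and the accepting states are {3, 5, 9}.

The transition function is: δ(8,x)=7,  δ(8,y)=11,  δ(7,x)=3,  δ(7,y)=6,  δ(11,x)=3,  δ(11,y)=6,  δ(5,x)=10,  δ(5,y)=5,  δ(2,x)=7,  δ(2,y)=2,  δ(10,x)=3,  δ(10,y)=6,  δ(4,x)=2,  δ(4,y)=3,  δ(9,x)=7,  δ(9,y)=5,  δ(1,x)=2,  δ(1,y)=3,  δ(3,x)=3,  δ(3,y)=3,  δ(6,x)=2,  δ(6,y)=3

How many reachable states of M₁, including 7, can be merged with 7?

1

States {4,5,8,9,10,11} cannot be reached from the start state, so discard them.
P0 = {3} | {1,2,6,7}.
Refine {1,2,6,7} on symbol x: members go to different blocks, giving {1,2,6} and {7}.
Refine {1,2,6} on symbol x: members go to different blocks, giving {1,6} and {2}.
Stable partition: {3} | {1,6} | {7} | {2} — 4 equivalence classes.
The equivalence class containing 7 is {7}, of size 1.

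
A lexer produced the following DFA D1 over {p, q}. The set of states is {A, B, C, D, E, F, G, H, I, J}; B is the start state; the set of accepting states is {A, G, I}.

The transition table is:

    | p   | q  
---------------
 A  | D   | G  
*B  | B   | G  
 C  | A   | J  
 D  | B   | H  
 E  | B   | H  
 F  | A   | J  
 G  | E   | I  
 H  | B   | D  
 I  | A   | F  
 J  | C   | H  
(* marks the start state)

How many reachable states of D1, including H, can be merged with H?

3

Every state is reachable, so we keep all 10.
P0 = {A,G,I} | {B,C,D,E,F,H,J}.
Refine {A,G,I} on symbol p: members go to different blocks, giving {A,G} and {I}.
Refine {A,G} on symbol q: members go to different blocks, giving {A} and {G}.
Refine {B,C,D,E,F,H,J} on symbol p: members go to different blocks, giving {B,D,E,H,J} and {C,F}.
Split {B,D,E,H,J} by δ(·,p) → {B,D,E,H} and {J}.
Refine {B,D,E,H} on symbol q: members go to different blocks, giving {D,E,H} and {B}.
Stable partition: {A} | {D,E,H} | {I} | {G} | {C,F} | {J} | {B} — 7 equivalence classes.
The equivalence class containing H is {D,E,H}, of size 3.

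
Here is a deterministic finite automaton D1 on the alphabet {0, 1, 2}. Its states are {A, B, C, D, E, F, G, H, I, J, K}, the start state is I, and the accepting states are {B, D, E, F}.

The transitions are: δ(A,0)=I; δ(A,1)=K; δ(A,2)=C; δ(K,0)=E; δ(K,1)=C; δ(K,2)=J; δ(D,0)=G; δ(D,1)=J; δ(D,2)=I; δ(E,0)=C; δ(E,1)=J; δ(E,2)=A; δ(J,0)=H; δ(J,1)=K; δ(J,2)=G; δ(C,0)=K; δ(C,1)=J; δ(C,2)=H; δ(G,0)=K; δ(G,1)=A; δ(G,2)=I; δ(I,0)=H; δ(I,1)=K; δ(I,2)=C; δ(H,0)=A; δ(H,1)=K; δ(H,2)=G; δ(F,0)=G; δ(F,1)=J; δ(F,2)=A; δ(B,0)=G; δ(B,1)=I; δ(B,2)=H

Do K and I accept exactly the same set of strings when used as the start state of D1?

States {B,D,F} cannot be reached from the start state, so discard them.
Start with accepting vs non-accepting: {E} | {A,C,G,H,I,J,K}.
On input 0, block {A,C,G,H,I,J,K} splits into {A,C,G,H,I,J} and {K}.
Refine {A,C,G,H,I,J} on symbol 0: members go to different blocks, giving {A,H,I,J} and {C,G}.
No further refinement is possible. Final partition (4 blocks): {E} | {A,H,I,J} | {K} | {C,G}.
K and I end up in different blocks, so they are distinguishable. For instance, the string '0' is accepted from only K.

No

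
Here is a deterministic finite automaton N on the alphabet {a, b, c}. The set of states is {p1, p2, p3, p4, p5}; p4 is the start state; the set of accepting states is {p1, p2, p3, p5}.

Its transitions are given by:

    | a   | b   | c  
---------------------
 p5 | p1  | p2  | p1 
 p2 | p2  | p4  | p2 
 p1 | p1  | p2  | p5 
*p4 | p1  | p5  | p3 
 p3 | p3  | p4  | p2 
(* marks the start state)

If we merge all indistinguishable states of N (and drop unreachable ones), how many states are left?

All states are reachable from the start state.
Initial partition by acceptance: {p1,p2,p3,p5} | {p4}.
Refine {p1,p2,p3,p5} on symbol b: members go to different blocks, giving {p1,p5} and {p2,p3}.
Stable partition: {p1,p5} | {p4} | {p2,p3} — 3 equivalence classes.

3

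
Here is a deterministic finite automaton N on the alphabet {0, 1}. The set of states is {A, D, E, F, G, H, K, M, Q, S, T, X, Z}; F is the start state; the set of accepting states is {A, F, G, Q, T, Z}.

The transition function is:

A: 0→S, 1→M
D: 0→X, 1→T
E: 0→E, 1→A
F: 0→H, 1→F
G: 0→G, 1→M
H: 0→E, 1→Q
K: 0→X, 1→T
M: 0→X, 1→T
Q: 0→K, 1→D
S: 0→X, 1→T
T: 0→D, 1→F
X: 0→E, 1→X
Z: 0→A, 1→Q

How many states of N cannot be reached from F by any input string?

Starting at F and following transitions, the reachable set is {A, D, E, F, H, K, M, Q, S, T, X}. That leaves G, Z unreachable — 2 in total.

2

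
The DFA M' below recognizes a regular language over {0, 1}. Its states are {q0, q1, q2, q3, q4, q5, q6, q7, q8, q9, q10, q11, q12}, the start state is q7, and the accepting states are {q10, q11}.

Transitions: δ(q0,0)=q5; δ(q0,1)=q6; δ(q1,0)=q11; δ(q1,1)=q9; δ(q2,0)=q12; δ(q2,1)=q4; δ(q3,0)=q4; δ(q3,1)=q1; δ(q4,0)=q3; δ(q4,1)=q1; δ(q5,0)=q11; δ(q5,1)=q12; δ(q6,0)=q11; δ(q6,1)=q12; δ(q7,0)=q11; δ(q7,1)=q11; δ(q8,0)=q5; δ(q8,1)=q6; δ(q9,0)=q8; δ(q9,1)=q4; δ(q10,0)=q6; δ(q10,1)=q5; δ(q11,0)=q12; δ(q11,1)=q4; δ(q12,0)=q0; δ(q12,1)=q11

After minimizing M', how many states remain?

8

Reachable states from the start: {q0,q1,q3,q4,q5,q6,q7,q8,q9,q11,q12}. Unreachable: {q2,q10} — drop them.
Start with accepting vs non-accepting: {q11} | {q0,q1,q3,q4,q5,q6,q7,q8,q9,q12}.
On input 0, block {q0,q1,q3,q4,q5,q6,q7,q8,q9,q12} splits into {q0,q3,q4,q8,q9,q12} and {q1,q5,q6,q7}.
Refine {q0,q3,q4,q8,q9,q12} on symbol 0: members go to different blocks, giving {q3,q4,q9,q12} and {q0,q8}.
On input 0, block {q3,q4,q9,q12} splits into {q3,q4} and {q9,q12}.
Split {q1,q5,q6,q7} by δ(·,1) → {q1,q5,q6} and {q7}.
On input 1, block {q9,q12} splits into {q9} and {q12}.
Refine {q1,q5,q6} on symbol 1: members go to different blocks, giving {q5,q6} and {q1}.
No further refinement is possible. Final partition (8 blocks): {q11} | {q3,q4} | {q5,q6} | {q0,q8} | {q9} | {q7} | {q12} | {q1}.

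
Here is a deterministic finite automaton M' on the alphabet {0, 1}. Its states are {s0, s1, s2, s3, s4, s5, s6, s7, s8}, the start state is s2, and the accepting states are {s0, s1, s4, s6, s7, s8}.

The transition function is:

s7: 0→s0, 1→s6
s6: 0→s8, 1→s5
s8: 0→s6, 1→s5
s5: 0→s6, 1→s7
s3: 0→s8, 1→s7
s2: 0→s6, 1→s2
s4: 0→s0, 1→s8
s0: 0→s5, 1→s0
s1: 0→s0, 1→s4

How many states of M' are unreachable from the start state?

3

BFS from s2 reaches {s0, s2, s5, s6, s7, s8}; the 3 state(s) s1, s3, s4 are never visited.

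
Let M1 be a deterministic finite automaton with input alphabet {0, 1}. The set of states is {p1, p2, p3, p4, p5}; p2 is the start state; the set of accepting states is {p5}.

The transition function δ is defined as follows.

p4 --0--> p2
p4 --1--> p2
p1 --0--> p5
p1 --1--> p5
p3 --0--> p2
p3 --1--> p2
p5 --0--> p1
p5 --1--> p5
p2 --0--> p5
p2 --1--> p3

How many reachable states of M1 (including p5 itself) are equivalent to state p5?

1

Reachable states from the start: {p1,p2,p3,p5}. Unreachable: {p4} — drop them.
Initial partition by acceptance: {p5} | {p1,p2,p3}.
Split {p1,p2,p3} by δ(·,0) → {p1,p2} and {p3}.
Split {p1,p2} by δ(·,1) → {p1} and {p2}.
No further refinement is possible. Final partition (4 blocks): {p5} | {p1} | {p3} | {p2}.
State p5 belongs to the block {p5}, which has 1 states.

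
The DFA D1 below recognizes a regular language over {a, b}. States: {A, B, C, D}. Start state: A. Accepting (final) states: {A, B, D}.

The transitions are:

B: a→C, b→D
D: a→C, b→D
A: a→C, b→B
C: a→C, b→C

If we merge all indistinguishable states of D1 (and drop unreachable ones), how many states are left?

2

All states are reachable from the start state.
Initial partition by acceptance: {A,B,D} | {C}.
Stable partition: {A,B,D} | {C} — 2 equivalence classes.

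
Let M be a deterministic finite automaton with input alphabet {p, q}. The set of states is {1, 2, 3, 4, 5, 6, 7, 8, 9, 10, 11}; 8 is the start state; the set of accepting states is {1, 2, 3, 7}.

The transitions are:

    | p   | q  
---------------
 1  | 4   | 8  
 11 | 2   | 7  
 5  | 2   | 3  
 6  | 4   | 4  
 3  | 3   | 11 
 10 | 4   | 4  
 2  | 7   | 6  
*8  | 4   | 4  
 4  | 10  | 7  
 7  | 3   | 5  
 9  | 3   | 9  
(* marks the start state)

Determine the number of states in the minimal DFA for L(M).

5

States {1,9} cannot be reached from the start state, so discard them.
P0 = {2,3,7} | {4,5,6,8,10,11}.
Split {4,5,6,8,10,11} by δ(·,p) → {4,6,8,10} and {5,11}.
Refine {2,3,7} on symbol q: members go to different blocks, giving {3,7} and {2}.
On input q, block {4,6,8,10} splits into {6,8,10} and {4}.
No further refinement is possible. Final partition (5 blocks): {3,7} | {6,8,10} | {5,11} | {2} | {4}.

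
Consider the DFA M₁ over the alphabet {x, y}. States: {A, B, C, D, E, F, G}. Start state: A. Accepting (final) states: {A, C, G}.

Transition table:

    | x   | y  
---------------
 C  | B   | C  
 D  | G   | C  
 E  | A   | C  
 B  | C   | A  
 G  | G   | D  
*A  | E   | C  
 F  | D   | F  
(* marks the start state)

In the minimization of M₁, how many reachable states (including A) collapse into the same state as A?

2

States {D,F,G} cannot be reached from the start state, so discard them.
P0 = {A,C} | {B,E}.
Stable partition: {A,C} | {B,E} — 2 equivalence classes.
The equivalence class containing A is {A,C}, of size 2.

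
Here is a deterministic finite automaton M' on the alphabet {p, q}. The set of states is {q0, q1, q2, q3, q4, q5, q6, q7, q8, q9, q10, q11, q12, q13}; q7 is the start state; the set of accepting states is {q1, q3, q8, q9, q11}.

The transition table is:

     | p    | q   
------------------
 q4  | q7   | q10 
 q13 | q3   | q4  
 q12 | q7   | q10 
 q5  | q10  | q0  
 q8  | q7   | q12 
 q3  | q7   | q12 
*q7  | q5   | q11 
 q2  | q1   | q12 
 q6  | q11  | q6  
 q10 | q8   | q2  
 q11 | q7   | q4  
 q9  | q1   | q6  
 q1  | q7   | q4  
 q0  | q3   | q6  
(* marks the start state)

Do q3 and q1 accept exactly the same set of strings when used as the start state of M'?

States {q9,q13} cannot be reached from the start state, so discard them.
Start with accepting vs non-accepting: {q1,q3,q8,q11} | {q0,q2,q4,q5,q6,q7,q10,q12}.
On input p, block {q0,q2,q4,q5,q6,q7,q10,q12} splits into {q0,q2,q6,q10} and {q4,q5,q7,q12}.
Refine {q0,q2,q6,q10} on symbol q: members go to different blocks, giving {q0,q6,q10} and {q2}.
On input q, block {q0,q6,q10} splits into {q0,q6} and {q10}.
On input p, block {q4,q5,q7,q12} splits into {q4,q7,q12} and {q5}.
Split {q4,q7,q12} by δ(·,p) → {q4,q12} and {q7}.
The partition is now stable with 7 blocks: {q1,q3,q8,q11} | {q0,q6} | {q4,q12} | {q2} | {q10} | {q5} | {q7}.
q3 and q1 lie in the same block of the stable partition, so they are equivalent — no string distinguishes them.

Yes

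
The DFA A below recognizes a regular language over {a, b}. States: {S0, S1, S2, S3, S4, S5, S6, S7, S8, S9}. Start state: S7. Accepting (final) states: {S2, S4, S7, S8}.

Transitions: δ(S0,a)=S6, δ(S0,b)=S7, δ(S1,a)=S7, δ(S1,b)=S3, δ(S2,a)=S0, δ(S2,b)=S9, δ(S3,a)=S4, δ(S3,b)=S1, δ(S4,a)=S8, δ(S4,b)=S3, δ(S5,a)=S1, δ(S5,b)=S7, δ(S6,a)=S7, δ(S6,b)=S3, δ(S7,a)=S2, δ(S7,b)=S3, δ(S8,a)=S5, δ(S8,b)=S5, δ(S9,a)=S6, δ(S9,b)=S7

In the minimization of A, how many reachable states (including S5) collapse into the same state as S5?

P0 = {S2,S4,S7,S8} | {S0,S1,S3,S5,S6,S9}.
On input a, block {S2,S4,S7,S8} splits into {S2,S8} and {S4,S7}.
Refine {S0,S1,S3,S5,S6,S9} on symbol a: members go to different blocks, giving {S0,S5,S9} and {S1,S3,S6}.
Stable partition: {S2,S8} | {S0,S5,S9} | {S4,S7} | {S1,S3,S6} — 4 equivalence classes.
The equivalence class containing S5 is {S0,S5,S9}, of size 3.

3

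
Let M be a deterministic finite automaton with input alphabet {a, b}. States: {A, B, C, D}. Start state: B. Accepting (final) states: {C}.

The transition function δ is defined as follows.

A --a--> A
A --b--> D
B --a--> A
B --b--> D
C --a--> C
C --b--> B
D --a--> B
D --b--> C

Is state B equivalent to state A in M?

Yes

Start with accepting vs non-accepting: {C} | {A,B,D}.
Refine {A,B,D} on symbol b: members go to different blocks, giving {A,B} and {D}.
Stable partition: {C} | {A,B} | {D} — 3 equivalence classes.
B and A lie in the same block of the stable partition, so they are equivalent — no string distinguishes them.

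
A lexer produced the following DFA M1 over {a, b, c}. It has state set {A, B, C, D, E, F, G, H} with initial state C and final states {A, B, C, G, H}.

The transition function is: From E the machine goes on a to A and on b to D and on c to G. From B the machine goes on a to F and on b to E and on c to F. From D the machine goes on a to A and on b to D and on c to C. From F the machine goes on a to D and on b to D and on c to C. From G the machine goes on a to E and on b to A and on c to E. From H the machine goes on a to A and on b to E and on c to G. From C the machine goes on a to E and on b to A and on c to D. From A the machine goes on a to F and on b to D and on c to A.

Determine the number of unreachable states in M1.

No path from C leads to B, H; the other 6 states are all reachable.

2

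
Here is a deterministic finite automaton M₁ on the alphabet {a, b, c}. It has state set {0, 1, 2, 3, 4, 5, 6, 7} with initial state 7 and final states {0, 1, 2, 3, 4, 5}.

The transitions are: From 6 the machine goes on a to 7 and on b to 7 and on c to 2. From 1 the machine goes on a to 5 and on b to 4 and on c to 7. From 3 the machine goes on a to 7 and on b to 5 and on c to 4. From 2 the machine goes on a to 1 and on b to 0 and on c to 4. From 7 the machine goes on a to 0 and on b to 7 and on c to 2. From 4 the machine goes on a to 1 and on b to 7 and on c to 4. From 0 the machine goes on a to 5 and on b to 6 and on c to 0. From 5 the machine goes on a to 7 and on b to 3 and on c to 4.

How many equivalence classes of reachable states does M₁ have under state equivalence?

7

All states are reachable from the start state.
Initial partition by acceptance: {0,1,2,3,4,5} | {6,7}.
Refine {0,1,2,3,4,5} on symbol a: members go to different blocks, giving {0,1,2,4} and {3,5}.
Refine {0,1,2,4} on symbol a: members go to different blocks, giving {0,1} and {2,4}.
Refine {0,1} on symbol b: members go to different blocks, giving {0} and {1}.
On input a, block {6,7} splits into {6} and {7}.
Split {2,4} by δ(·,b) → {2} and {4}.
The partition is now stable with 7 blocks: {0} | {6} | {3,5} | {2} | {1} | {7} | {4}.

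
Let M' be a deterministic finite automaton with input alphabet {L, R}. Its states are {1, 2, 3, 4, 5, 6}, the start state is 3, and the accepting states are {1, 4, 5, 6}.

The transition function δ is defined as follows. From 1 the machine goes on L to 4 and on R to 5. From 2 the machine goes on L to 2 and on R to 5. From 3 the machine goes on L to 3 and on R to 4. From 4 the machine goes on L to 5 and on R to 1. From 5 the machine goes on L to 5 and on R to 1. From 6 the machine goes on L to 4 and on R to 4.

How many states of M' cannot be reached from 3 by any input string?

BFS from 3 reaches {1, 3, 4, 5}; the 2 state(s) 2, 6 are never visited.

2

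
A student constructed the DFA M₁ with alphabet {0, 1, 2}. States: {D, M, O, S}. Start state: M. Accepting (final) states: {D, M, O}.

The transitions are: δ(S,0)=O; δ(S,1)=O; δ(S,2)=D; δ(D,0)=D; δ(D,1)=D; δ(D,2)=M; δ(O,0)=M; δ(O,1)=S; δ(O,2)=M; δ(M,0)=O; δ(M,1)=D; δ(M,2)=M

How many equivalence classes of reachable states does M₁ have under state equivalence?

Every state is reachable, so we keep all 4.
Initial partition by acceptance: {D,M,O} | {S}.
Split {D,M,O} by δ(·,1) → {D,M} and {O}.
On input 0, block {D,M} splits into {D} and {M}.
The partition is now stable with 4 blocks: {D} | {S} | {O} | {M}.

4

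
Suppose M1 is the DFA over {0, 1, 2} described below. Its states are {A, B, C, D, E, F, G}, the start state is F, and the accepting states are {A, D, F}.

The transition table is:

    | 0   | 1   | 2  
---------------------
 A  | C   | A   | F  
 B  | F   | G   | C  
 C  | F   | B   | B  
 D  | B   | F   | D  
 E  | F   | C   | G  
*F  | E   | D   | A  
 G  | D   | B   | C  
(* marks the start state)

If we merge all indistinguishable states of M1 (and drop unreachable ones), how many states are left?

2

Initial partition by acceptance: {A,D,F} | {B,C,E,G}.
The partition is now stable with 2 blocks: {A,D,F} | {B,C,E,G}.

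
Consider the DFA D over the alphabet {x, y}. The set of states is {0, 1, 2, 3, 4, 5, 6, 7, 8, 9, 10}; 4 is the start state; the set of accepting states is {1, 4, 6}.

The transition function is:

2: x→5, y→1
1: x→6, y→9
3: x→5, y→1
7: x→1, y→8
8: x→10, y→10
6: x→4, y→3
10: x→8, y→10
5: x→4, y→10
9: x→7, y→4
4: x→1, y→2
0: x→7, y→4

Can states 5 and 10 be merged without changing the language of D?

Reachable states from the start: {1,2,3,4,5,6,7,8,9,10}. Unreachable: {0} — drop them.
P0 = {1,4,6} | {2,3,5,7,8,9,10}.
On input x, block {2,3,5,7,8,9,10} splits into {2,3,8,9,10} and {5,7}.
Refine {2,3,8,9,10} on symbol x: members go to different blocks, giving {2,3,9} and {8,10}.
The partition is now stable with 4 blocks: {1,4,6} | {2,3,9} | {5,7} | {8,10}.
5 and 10 end up in different blocks, so they are distinguishable. For instance, the string 'x' is accepted from only 5.

No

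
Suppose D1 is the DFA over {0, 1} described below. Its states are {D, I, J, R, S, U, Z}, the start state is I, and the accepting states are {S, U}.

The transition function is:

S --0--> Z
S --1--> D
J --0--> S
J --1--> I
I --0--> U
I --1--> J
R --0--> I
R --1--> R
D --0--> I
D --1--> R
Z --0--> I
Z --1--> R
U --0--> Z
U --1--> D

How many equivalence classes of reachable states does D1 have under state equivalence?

3

All states are reachable from the start state.
Initial partition by acceptance: {S,U} | {D,I,J,R,Z}.
On input 0, block {D,I,J,R,Z} splits into {D,R,Z} and {I,J}.
No further refinement is possible. Final partition (3 blocks): {S,U} | {D,R,Z} | {I,J}.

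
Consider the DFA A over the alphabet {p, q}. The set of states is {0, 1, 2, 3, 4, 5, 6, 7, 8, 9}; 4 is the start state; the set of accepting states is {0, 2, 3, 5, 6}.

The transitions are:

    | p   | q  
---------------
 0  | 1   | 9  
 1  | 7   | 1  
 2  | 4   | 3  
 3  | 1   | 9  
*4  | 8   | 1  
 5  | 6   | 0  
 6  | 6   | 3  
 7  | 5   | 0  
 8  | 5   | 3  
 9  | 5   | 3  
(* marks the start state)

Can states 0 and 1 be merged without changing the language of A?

States {2} cannot be reached from the start state, so discard them.
Initial partition by acceptance: {0,3,5,6} | {1,4,7,8,9}.
On input p, block {0,3,5,6} splits into {0,3} and {5,6}.
Refine {1,4,7,8,9} on symbol p: members go to different blocks, giving {7,8,9} and {1,4}.
No further refinement is possible. Final partition (4 blocks): {0,3} | {7,8,9} | {5,6} | {1,4}.
0 and 1 end up in different blocks, so they are distinguishable. For instance, the string 'ε' is accepted from only 0.

No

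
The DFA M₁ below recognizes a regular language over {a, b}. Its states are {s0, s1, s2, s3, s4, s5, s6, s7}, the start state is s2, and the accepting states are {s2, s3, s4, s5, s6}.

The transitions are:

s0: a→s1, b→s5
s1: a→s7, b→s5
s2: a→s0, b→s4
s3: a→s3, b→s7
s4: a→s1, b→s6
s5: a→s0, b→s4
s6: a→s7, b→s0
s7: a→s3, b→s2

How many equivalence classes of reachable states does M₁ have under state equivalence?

7

All states are reachable from the start state.
Initial partition by acceptance: {s2,s3,s4,s5,s6} | {s0,s1,s7}.
On input a, block {s2,s3,s4,s5,s6} splits into {s2,s4,s5,s6} and {s3}.
Refine {s2,s4,s5,s6} on symbol b: members go to different blocks, giving {s2,s4,s5} and {s6}.
Refine {s2,s4,s5} on symbol b: members go to different blocks, giving {s2,s5} and {s4}.
On input a, block {s0,s1,s7} splits into {s0,s1} and {s7}.
Split {s0,s1} by δ(·,a) → {s0} and {s1}.
No further refinement is possible. Final partition (7 blocks): {s2,s5} | {s0} | {s3} | {s6} | {s4} | {s7} | {s1}.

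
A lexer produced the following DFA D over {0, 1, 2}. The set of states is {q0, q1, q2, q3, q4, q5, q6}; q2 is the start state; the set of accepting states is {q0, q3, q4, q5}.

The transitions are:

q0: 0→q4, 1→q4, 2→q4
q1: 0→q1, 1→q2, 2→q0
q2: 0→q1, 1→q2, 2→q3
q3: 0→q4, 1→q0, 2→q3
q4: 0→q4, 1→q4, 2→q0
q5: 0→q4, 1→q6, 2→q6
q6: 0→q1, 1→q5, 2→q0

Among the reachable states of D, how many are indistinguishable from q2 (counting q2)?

Reachable states from the start: {q0,q1,q2,q3,q4}. Unreachable: {q5,q6} — drop them.
Initial partition by acceptance: {q0,q3,q4} | {q1,q2}.
The partition is now stable with 2 blocks: {q0,q3,q4} | {q1,q2}.
State q2 belongs to the block {q1,q2}, which has 2 states.

2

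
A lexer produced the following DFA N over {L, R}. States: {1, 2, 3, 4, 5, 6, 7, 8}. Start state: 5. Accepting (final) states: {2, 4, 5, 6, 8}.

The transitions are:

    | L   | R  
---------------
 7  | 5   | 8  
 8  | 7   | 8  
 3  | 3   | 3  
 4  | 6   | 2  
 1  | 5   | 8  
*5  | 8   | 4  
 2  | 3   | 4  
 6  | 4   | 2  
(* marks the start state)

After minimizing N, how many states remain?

6

States {1} cannot be reached from the start state, so discard them.
Initial partition by acceptance: {2,4,5,6,8} | {3,7}.
On input L, block {2,4,5,6,8} splits into {4,5,6} and {2,8}.
On input L, block {4,5,6} splits into {4,6} and {5}.
Split {3,7} by δ(·,L) → {3} and {7}.
Refine {2,8} on symbol L: members go to different blocks, giving {2} and {8}.
Stable partition: {4,6} | {3} | {2} | {5} | {7} | {8} — 6 equivalence classes.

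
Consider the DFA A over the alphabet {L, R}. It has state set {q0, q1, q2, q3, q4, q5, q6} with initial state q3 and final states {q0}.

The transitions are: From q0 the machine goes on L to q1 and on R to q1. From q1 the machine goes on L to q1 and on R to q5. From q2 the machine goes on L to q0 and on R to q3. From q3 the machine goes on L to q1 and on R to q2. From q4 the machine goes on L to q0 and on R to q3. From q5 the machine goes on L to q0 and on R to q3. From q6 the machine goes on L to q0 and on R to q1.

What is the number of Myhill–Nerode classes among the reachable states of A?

States {q4,q6} cannot be reached from the start state, so discard them.
P0 = {q0} | {q1,q2,q3,q5}.
Refine {q1,q2,q3,q5} on symbol L: members go to different blocks, giving {q1,q3} and {q2,q5}.
The partition is now stable with 3 blocks: {q0} | {q1,q3} | {q2,q5}.

3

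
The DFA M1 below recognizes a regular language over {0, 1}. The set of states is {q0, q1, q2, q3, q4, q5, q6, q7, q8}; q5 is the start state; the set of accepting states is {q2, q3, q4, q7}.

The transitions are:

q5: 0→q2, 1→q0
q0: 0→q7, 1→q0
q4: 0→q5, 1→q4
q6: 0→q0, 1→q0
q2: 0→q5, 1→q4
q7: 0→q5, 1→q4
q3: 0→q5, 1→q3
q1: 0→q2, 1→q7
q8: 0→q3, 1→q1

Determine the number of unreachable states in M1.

BFS from q5 reaches {q0, q2, q4, q5, q7}; the 4 state(s) q1, q3, q6, q8 are never visited.

4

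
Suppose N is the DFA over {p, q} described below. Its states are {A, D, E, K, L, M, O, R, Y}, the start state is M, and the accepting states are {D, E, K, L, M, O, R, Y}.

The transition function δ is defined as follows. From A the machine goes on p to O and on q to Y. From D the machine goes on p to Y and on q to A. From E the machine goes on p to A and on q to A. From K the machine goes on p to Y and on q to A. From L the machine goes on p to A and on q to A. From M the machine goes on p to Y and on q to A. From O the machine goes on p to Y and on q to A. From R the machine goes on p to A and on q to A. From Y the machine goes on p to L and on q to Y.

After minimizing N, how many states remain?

4

First remove the unreachable states {D,E,K,R}; 5 states remain.
Initial partition by acceptance: {L,M,O,Y} | {A}.
Split {L,M,O,Y} by δ(·,p) → {M,O,Y} and {L}.
Split {M,O,Y} by δ(·,p) → {M,O} and {Y}.
Stable partition: {M,O} | {A} | {L} | {Y} — 4 equivalence classes.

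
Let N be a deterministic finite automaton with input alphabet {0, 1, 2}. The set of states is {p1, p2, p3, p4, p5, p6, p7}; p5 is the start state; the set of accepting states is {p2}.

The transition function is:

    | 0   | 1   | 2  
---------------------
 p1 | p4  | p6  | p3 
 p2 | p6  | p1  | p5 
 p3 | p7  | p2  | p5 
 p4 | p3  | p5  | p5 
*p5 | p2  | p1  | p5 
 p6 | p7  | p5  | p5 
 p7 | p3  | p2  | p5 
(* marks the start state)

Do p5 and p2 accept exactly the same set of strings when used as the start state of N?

All states are reachable from the start state.
Initial partition by acceptance: {p2} | {p1,p3,p4,p5,p6,p7}.
Refine {p1,p3,p4,p5,p6,p7} on symbol 0: members go to different blocks, giving {p1,p3,p4,p6,p7} and {p5}.
On input 1, block {p1,p3,p4,p6,p7} splits into {p3,p7} and {p4,p6} and {p1}.
The partition is now stable with 5 blocks: {p2} | {p3,p7} | {p5} | {p4,p6} | {p1}.
p5 and p2 end up in different blocks, so they are distinguishable. For instance, the string 'ε' is accepted from only p2.

No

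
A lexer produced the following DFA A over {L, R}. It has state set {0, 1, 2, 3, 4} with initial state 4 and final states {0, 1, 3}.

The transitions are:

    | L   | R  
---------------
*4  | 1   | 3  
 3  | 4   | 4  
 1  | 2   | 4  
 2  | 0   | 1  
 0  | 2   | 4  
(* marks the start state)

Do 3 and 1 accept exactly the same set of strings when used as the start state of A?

Yes

All states are reachable from the start state.
Initial partition by acceptance: {0,1,3} | {2,4}.
No further refinement is possible. Final partition (2 blocks): {0,1,3} | {2,4}.
3 and 1 lie in the same block of the stable partition, so they are equivalent — no string distinguishes them.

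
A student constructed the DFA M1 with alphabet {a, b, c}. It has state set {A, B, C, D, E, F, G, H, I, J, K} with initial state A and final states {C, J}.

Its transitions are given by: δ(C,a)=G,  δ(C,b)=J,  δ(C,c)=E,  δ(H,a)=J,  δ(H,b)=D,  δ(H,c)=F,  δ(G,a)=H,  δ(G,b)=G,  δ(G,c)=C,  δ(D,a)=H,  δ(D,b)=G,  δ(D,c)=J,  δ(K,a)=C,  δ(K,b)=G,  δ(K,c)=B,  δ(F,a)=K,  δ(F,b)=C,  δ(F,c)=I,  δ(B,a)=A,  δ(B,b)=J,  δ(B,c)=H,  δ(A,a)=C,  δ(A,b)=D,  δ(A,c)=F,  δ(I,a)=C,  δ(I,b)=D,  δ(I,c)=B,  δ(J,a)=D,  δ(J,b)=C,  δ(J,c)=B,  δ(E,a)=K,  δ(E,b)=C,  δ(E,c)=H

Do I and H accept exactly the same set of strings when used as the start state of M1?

Yes

All states are reachable from the start state.
P0 = {C,J} | {A,B,D,E,F,G,H,I,K}.
Split {A,B,D,E,F,G,H,I,K} by δ(·,a) → {B,D,E,F,G} and {A,H,I,K}.
On input b, block {B,D,E,F,G} splits into {B,E,F} and {D,G}.
Stable partition: {C,J} | {B,E,F} | {A,H,I,K} | {D,G} — 4 equivalence classes.
I and H lie in the same block of the stable partition, so they are equivalent — no string distinguishes them.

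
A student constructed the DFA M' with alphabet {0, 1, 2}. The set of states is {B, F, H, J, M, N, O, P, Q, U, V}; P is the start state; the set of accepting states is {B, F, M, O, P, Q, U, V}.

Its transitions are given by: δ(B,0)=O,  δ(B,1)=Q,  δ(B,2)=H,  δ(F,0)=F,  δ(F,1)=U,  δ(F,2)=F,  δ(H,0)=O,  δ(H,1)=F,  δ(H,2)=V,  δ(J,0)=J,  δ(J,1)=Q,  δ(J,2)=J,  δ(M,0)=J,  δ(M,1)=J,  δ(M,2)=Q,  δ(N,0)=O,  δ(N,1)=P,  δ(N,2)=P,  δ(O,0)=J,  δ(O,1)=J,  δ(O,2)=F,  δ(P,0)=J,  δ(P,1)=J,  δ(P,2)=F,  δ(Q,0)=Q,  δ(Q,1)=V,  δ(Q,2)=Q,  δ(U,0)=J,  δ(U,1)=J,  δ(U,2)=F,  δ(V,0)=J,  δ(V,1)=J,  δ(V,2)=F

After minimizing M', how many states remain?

First remove the unreachable states {B,H,M,N,O}; 6 states remain.
Initial partition by acceptance: {F,P,Q,U,V} | {J}.
Split {F,P,Q,U,V} by δ(·,0) → {P,U,V} and {F,Q}.
Stable partition: {P,U,V} | {J} | {F,Q} — 3 equivalence classes.

3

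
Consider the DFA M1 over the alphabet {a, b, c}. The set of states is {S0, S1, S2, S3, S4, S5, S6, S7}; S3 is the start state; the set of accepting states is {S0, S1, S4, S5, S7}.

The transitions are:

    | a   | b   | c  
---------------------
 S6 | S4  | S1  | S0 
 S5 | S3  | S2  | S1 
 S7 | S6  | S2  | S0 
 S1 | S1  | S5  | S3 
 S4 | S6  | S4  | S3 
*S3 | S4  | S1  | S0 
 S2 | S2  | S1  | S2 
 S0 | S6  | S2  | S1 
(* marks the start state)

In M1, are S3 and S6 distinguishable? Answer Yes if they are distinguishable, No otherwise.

No

States {S7} cannot be reached from the start state, so discard them.
Initial partition by acceptance: {S0,S1,S4,S5} | {S2,S3,S6}.
Split {S0,S1,S4,S5} by δ(·,a) → {S0,S4,S5} and {S1}.
Split {S0,S4,S5} by δ(·,b) → {S0,S5} and {S4}.
On input a, block {S2,S3,S6} splits into {S3,S6} and {S2}.
No further refinement is possible. Final partition (5 blocks): {S0,S5} | {S3,S6} | {S1} | {S4} | {S2}.
S3 and S6 lie in the same block of the stable partition, so they are equivalent — no string distinguishes them.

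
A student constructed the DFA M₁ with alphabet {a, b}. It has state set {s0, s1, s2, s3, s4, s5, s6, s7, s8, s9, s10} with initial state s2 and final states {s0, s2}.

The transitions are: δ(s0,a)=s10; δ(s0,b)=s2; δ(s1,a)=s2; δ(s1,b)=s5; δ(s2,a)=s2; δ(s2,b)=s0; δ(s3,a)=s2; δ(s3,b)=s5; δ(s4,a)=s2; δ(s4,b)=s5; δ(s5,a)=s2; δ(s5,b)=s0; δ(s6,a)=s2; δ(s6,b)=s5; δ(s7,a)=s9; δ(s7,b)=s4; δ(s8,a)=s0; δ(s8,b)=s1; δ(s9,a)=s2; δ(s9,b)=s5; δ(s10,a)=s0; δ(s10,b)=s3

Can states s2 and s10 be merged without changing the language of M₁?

No

States {s1,s4,s6,s7,s8,s9} cannot be reached from the start state, so discard them.
Initial partition by acceptance: {s0,s2} | {s3,s5,s10}.
Split {s0,s2} by δ(·,a) → {s0} and {s2}.
On input a, block {s3,s5,s10} splits into {s3,s5} and {s10}.
Split {s3,s5} by δ(·,b) → {s3} and {s5}.
Stable partition: {s0} | {s3} | {s2} | {s10} | {s5} — 5 equivalence classes.
s2 and s10 end up in different blocks, so they are distinguishable. For instance, the string 'ε' is accepted from only s2.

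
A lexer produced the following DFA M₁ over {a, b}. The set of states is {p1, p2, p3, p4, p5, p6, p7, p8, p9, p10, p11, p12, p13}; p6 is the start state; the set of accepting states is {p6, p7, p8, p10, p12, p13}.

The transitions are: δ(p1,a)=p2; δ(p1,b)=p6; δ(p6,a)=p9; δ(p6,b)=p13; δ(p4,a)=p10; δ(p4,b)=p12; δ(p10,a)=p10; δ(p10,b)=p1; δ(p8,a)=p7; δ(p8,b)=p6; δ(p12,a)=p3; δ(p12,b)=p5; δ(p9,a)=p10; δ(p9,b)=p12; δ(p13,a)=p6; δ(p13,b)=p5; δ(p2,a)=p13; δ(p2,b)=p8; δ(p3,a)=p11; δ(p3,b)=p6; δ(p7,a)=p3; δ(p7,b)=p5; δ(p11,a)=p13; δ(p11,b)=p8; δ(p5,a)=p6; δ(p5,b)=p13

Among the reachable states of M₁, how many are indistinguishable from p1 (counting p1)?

2

Reachable states from the start: {p1,p2,p3,p5,p6,p7,p8,p9,p10,p11,p12,p13}. Unreachable: {p4} — drop them.
Start with accepting vs non-accepting: {p6,p7,p8,p10,p12,p13} | {p1,p2,p3,p5,p9,p11}.
On input a, block {p6,p7,p8,p10,p12,p13} splits into {p6,p7,p12} and {p8,p10,p13}.
On input b, block {p6,p7,p12} splits into {p7,p12} and {p6}.
On input a, block {p1,p2,p3,p5,p9,p11} splits into {p2,p9,p11} and {p1,p3} and {p5}.
On input b, block {p2,p9,p11} splits into {p2,p11} and {p9}.
On input a, block {p8,p10,p13} splits into {p8} and {p10} and {p13}.
No further refinement is possible. Final partition (9 blocks): {p7,p12} | {p2,p11} | {p8} | {p6} | {p1,p3} | {p5} | {p9} | {p10} | {p13}.
The equivalence class containing p1 is {p1,p3}, of size 2.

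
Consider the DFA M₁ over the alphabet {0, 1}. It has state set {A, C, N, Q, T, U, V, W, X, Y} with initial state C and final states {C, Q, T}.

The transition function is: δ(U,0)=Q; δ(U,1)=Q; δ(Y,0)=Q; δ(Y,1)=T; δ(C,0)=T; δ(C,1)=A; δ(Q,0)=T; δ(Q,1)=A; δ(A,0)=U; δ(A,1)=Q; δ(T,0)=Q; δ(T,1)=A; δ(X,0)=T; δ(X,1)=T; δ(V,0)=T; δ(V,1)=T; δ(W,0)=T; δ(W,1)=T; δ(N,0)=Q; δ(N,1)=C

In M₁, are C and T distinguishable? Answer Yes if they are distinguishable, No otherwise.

No

States {N,V,W,X,Y} cannot be reached from the start state, so discard them.
P0 = {C,Q,T} | {A,U}.
Split {A,U} by δ(·,0) → {A} and {U}.
No further refinement is possible. Final partition (3 blocks): {C,Q,T} | {A} | {U}.
C and T lie in the same block of the stable partition, so they are equivalent — no string distinguishes them.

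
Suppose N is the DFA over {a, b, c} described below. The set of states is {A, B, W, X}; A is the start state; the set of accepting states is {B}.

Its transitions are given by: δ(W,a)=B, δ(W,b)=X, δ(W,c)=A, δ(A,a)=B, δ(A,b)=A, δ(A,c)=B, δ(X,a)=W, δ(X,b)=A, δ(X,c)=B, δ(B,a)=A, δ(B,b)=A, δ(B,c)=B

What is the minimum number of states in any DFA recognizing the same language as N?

2

Reachable states from the start: {A,B}. Unreachable: {W,X} — drop them.
Start with accepting vs non-accepting: {B} | {A}.
Stable partition: {B} | {A} — 2 equivalence classes.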